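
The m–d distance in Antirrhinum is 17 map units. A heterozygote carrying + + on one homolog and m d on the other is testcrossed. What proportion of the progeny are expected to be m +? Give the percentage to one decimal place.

8.5%

A map distance of 17 map units corresponds to a recombination frequency of 0.170.
The F1 is + + / m d, so m + is a recombinant gamete class with expected frequency r/2 = 0.170/2 = 0.0850.
That is 0.0850 = 8.5% of the progeny.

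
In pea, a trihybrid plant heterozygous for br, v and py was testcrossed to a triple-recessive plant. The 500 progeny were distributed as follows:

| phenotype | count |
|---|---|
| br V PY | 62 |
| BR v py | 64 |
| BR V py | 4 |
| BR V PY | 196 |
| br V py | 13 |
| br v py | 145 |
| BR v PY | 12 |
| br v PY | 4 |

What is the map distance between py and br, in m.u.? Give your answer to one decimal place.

The two most frequent reciprocal classes, BR V PY and br v py, are the parental types, so the F1 was BR V PY / br v py.
The two rarest classes, BR V py and br v PY, are the double crossovers. Comparing them with the parentals, only the py allele has switched, so py is the middle locus and the order is br – py – v.
Crossovers in the br–py interval produce the single-crossover classes br V PY and BR v py (62 + 64 = 126) plus the double crossovers (8).
RF(br–py) = (126 + 8) / 500 = 134/500 = 0.2680 → 26.8 m.u.

26.8 m.u.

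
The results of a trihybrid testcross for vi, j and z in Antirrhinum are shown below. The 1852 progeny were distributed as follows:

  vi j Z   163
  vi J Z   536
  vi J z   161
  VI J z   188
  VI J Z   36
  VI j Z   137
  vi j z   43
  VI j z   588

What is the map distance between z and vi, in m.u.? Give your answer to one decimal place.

The two most frequent reciprocal classes, vi J Z and VI j z, are the parental types, so the F1 was vi J Z / VI j z.
The two rarest classes, VI J Z and vi j z, are the double crossovers. Comparing them with the parentals, only the vi allele has switched, so vi is the middle locus and the order is j – vi – z.
Crossovers in the vi–z interval produce the single-crossover classes vi J z and VI j Z (161 + 137 = 298) plus the double crossovers (79).
RF(vi–z) = (298 + 79) / 1852 = 377/1852 = 0.2036 → 20.4 m.u.

20.4 m.u.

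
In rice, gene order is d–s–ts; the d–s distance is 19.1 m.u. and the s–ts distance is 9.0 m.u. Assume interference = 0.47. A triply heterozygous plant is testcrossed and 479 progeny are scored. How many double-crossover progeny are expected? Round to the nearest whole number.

4

Map distances give recombination frequencies of 0.191 and 0.090 for the two intervals.
With interference 0.47 (so coincidence = 0.53), expected double-crossover frequency = 0.191 × 0.090 × 0.53 = 0.00911.
Expected number = 0.00911 × 479 = 4.36 ≈ 4.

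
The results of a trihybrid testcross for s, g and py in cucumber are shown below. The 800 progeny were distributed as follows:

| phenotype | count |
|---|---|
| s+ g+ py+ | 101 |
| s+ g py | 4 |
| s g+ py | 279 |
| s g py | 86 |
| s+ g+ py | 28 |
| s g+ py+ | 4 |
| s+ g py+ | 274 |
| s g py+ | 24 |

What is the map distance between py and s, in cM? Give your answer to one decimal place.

7.5 cM

The two most frequent reciprocal classes, s g+ py and s+ g py+, are the parental types, so the F1 was s g+ py / s+ g py+.
The two rarest classes, s g+ py+ and s+ g py, are the double crossovers. Comparing them with the parentals, only the py allele has switched, so py is the middle locus and the order is s – py – g.
Crossovers in the s–py interval produce the single-crossover classes s+ g+ py and s g py+ (28 + 24 = 52) plus the double crossovers (8).
RF(s–py) = (52 + 8) / 800 = 60/800 = 0.0750 → 7.5 cM.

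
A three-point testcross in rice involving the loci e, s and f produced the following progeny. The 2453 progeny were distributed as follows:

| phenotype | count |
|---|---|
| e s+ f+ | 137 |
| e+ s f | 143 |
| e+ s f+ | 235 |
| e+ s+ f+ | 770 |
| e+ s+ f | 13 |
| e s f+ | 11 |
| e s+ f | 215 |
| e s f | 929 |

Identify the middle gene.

The two most frequent reciprocal classes, e s f and e+ s+ f+, are the parental types, so the F1 was e s f / e+ s+ f+.
The two rarest classes, e s f+ and e+ s+ f, are the double crossovers. Comparing them with the parentals, only the f allele has switched, so f is the middle locus and the order is s – f – e.

f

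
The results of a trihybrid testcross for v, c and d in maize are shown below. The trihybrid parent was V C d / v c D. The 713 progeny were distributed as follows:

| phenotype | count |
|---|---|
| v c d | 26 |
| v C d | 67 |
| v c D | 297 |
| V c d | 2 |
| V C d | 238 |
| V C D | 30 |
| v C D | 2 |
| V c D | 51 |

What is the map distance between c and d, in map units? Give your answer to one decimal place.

8.4 map units

The two rarest classes, V c d and v C D, are the double crossovers. Comparing them with the parentals, only the c allele has switched, so c is the middle locus and the order is v – c – d.
Crossovers in the c–d interval produce the single-crossover classes V C D and v c d (30 + 26 = 56) plus the double crossovers (4).
RF(c–d) = (56 + 4) / 713 = 60/713 = 0.0842 → 8.4 map units.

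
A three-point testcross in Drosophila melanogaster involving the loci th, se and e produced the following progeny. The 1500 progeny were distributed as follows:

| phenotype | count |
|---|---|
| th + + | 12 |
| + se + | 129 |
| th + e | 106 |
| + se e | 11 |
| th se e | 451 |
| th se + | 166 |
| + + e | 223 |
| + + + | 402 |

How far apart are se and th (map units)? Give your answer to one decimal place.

The two most frequent reciprocal classes, th se e and + + +, are the parental types, so the F1 was th se e / + + +.
The two rarest classes, + se e and th + +, are the double crossovers. Comparing them with the parentals, only the th allele has switched, so th is the middle locus and the order is se – th – e.
Crossovers in the se–th interval produce the single-crossover classes th + e and + se + (106 + 129 = 235) plus the double crossovers (23).
RF(se–th) = (235 + 23) / 1500 = 258/1500 = 0.1720 → 17.2 map units.

17.2 map units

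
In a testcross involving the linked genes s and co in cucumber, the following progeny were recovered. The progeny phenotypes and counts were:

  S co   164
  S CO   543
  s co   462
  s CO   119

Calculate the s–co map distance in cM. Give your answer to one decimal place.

The two most frequent classes, S CO (543) and s co (462), are the parental types, so the F1 was S CO / s co.
The recombinant classes are S co and s CO: 164 + 119 = 283.
Recombination frequency = 283/1288 = 0.2197 ≈ 22.0%, i.e. 22.0 cM.

22.0 cM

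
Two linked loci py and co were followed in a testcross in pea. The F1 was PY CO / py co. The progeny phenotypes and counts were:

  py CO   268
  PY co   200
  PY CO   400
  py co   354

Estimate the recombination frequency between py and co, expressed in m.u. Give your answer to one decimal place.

38.3 m.u.

The recombinant classes are PY co and py CO: 200 + 268 = 468.
Recombination frequency = 468/1222 = 0.3830 ≈ 38.3%, i.e. 38.3 m.u.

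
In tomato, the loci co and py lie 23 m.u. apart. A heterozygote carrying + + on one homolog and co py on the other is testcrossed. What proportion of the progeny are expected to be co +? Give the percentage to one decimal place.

11.5%

A map distance of 23 m.u. corresponds to a recombination frequency of 0.230.
The F1 is + + / co py, so co + is a recombinant gamete class with expected frequency r/2 = 0.230/2 = 0.1150.
That is 0.1150 = 11.5% of the progeny.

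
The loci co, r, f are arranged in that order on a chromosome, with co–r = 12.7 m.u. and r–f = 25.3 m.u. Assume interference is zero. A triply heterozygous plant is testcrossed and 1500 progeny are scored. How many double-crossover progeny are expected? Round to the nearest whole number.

Map distances give recombination frequencies of 0.127 and 0.253 for the two intervals.
With no interference, expected double-crossover frequency = 0.127 × 0.253 = 0.03213.
Expected number = 0.03213 × 1500 = 48.20 ≈ 48.

48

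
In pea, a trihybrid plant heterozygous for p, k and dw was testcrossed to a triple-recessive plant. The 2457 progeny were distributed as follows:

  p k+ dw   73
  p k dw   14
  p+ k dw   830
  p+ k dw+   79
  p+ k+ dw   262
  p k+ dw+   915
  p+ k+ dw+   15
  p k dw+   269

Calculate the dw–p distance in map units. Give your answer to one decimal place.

7.4 map units

The two most frequent reciprocal classes, p k+ dw+ and p+ k dw, are the parental types, so the F1 was p k+ dw+ / p+ k dw.
The two rarest classes, p+ k+ dw+ and p k dw, are the double crossovers. Comparing them with the parentals, only the p allele has switched, so p is the middle locus and the order is dw – p – k.
Crossovers in the dw–p interval produce the single-crossover classes p k+ dw and p+ k dw+ (73 + 79 = 152) plus the double crossovers (29).
RF(dw–p) = (152 + 29) / 2457 = 181/2457 = 0.0737 → 7.4 map units.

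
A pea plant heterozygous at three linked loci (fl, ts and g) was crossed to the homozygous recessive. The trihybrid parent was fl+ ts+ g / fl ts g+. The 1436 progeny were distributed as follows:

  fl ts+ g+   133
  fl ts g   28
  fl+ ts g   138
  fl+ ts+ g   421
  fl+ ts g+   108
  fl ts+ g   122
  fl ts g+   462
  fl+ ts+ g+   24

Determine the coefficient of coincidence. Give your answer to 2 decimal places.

The two rarest classes, fl+ ts+ g+ and fl ts g, are the double crossovers. Comparing them with the parentals, only the g allele has switched, so g is the middle locus and the order is ts – g – fl.
ts–g: (271 + 52)/1436 = 0.2249; g–fl: (230 + 52)/1436 = 0.1964.
Expected DCO frequency = 0.2249 × 0.1964 ≈ 0.04417; observed = 52/1436 ≈ 0.03621.
Coefficient of coincidence = 0.03621/0.04417 ≈ 0.82.

0.82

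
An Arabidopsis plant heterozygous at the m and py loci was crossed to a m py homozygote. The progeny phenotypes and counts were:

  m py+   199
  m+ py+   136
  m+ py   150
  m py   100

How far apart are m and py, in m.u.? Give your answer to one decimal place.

40.3 m.u.

The two most frequent classes, m+ py (150) and m py+ (199), are the parental types, so the F1 was m+ py / m py+.
The recombinant classes are m+ py+ and m py: 136 + 100 = 236.
Recombination frequency = 236/585 = 0.4034 ≈ 40.3%, i.e. 40.3 m.u.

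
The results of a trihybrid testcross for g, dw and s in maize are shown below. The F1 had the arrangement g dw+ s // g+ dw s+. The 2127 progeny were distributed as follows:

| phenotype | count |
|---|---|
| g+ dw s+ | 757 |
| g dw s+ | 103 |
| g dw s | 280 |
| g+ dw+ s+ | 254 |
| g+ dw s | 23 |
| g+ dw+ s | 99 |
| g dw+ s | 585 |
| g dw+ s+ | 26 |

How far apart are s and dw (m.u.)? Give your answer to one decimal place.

27.4 m.u.

The two rarest classes, g dw+ s+ and g+ dw s, are the double crossovers. Comparing them with the parentals, only the s allele has switched, so s is the middle locus and the order is g – s – dw.
Crossovers in the s–dw interval produce the single-crossover classes g dw s and g+ dw+ s+ (280 + 254 = 534) plus the double crossovers (49).
RF(s–dw) = (534 + 49) / 2127 = 583/2127 = 0.2741 → 27.4 m.u.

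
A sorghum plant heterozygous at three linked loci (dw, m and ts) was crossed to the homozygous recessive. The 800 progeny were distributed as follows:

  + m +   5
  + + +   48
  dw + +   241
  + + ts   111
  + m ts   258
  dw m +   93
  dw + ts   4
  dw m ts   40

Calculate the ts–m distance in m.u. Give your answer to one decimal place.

26.6 m.u.

The two most frequent reciprocal classes, + m ts and dw + +, are the parental types, so the F1 was + m ts / dw + +.
The two rarest classes, + m + and dw + ts, are the double crossovers. Comparing them with the parentals, only the ts allele has switched, so ts is the middle locus and the order is dw – ts – m.
Crossovers in the ts–m interval produce the single-crossover classes + + ts and dw m + (111 + 93 = 204) plus the double crossovers (9).
RF(ts–m) = (204 + 9) / 800 = 213/800 = 0.2662 → 26.6 m.u.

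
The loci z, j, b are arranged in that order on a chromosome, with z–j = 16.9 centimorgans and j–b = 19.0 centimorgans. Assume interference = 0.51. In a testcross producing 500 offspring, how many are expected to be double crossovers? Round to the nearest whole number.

Map distances give recombination frequencies of 0.169 and 0.190 for the two intervals.
With interference 0.51 (so coincidence = 0.49), expected double-crossover frequency = 0.169 × 0.190 × 0.49 = 0.01573.
Expected number = 0.01573 × 500 = 7.87 ≈ 8.

8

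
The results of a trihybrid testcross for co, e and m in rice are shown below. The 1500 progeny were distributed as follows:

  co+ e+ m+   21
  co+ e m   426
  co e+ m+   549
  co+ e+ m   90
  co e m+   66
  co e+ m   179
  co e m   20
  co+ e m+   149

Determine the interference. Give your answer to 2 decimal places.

The two most frequent reciprocal classes, co+ e m and co e+ m+, are the parental types, so the F1 was co+ e m / co e+ m+.
The two rarest classes, co e m and co+ e+ m+, are the double crossovers. Comparing them with the parentals, only the co allele has switched, so co is the middle locus and the order is e – co – m.
e–co: (156 + 41)/1500 = 0.1313; co–m: (328 + 41)/1500 = 0.2460.
Expected DCO frequency = 0.1313 × 0.2460 ≈ 0.03230; observed = 41/1500 ≈ 0.02733.
Coefficient of coincidence = 0.02733/0.03230 ≈ 0.85; interference = 1 − 0.85 = 0.15.

0.15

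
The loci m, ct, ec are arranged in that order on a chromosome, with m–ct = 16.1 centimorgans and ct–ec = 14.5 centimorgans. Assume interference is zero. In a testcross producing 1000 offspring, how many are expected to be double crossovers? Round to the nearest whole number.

23

Map distances give recombination frequencies of 0.161 and 0.145 for the two intervals.
With no interference, expected double-crossover frequency = 0.161 × 0.145 = 0.02334.
Expected number = 0.02334 × 1000 = 23.34 ≈ 23.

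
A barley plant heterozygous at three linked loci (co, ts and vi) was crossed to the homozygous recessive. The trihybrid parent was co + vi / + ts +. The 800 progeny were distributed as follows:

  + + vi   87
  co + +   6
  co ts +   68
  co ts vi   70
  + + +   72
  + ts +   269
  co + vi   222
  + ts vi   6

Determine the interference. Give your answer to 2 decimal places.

0.63

The two rarest classes, co + + and + ts vi, are the double crossovers. Comparing them with the parentals, only the vi allele has switched, so vi is the middle locus and the order is co – vi – ts.
co–vi: (155 + 12)/800 = 0.2087; vi–ts: (142 + 12)/800 = 0.1925.
Expected DCO frequency = 0.2087 × 0.1925 ≈ 0.04017; observed = 12/800 ≈ 0.01500.
Coefficient of coincidence = 0.01500/0.04017 ≈ 0.37; interference = 1 − 0.37 = 0.63.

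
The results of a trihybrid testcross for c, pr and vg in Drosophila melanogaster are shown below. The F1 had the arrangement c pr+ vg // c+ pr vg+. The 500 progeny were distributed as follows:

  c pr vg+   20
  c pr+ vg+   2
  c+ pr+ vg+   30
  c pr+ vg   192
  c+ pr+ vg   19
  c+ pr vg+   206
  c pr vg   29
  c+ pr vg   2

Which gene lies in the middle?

The two rarest classes, c pr+ vg+ and c+ pr vg, are the double crossovers. Comparing them with the parentals, only the vg allele has switched, so vg is the middle locus and the order is c – vg – pr.

vg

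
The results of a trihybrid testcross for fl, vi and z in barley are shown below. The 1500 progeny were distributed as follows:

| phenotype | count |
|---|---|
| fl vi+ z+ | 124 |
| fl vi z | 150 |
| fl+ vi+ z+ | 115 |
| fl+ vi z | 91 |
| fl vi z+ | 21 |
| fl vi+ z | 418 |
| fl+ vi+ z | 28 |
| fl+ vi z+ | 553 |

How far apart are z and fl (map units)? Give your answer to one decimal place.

17.6 map units

The two most frequent reciprocal classes, fl+ vi z+ and fl vi+ z, are the parental types, so the F1 was fl+ vi z+ / fl vi+ z.
The two rarest classes, fl vi z+ and fl+ vi+ z, are the double crossovers. Comparing them with the parentals, only the fl allele has switched, so fl is the middle locus and the order is z – fl – vi.
Crossovers in the z–fl interval produce the single-crossover classes fl+ vi z and fl vi+ z+ (91 + 124 = 215) plus the double crossovers (49).
RF(z–fl) = (215 + 49) / 1500 = 264/1500 = 0.1760 → 17.6 map units.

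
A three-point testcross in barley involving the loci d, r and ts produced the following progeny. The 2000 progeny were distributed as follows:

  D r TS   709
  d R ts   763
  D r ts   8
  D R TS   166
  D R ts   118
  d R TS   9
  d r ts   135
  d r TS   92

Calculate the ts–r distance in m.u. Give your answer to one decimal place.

15.9 m.u.

The two most frequent reciprocal classes, d R ts and D r TS, are the parental types, so the F1 was d R ts / D r TS.
The two rarest classes, d R TS and D r ts, are the double crossovers. Comparing them with the parentals, only the ts allele has switched, so ts is the middle locus and the order is d – ts – r.
Crossovers in the ts–r interval produce the single-crossover classes d r ts and D R TS (135 + 166 = 301) plus the double crossovers (17).
RF(ts–r) = (301 + 17) / 2000 = 318/2000 = 0.1590 → 15.9 m.u.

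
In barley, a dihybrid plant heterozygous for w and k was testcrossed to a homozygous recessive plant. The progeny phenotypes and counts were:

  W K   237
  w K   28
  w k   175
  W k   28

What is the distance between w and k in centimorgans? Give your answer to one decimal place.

12.0 centimorgans

The two most frequent classes, W K (237) and w k (175), are the parental types, so the F1 was W K / w k.
The recombinant classes are W k and w K: 28 + 28 = 56.
Recombination frequency = 56/468 = 0.1197 ≈ 12.0%, i.e. 12.0 centimorgans.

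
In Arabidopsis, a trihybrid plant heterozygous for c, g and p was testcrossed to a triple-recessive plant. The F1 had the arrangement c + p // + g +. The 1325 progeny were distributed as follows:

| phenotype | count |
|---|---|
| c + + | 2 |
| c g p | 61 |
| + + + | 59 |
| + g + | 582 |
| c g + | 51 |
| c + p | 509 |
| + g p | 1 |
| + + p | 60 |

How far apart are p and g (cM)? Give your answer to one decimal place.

The two rarest classes, c + + and + g p, are the double crossovers. Comparing them with the parentals, only the p allele has switched, so p is the middle locus and the order is c – p – g.
Crossovers in the p–g interval produce the single-crossover classes c g p and + + + (61 + 59 = 120) plus the double crossovers (3).
RF(p–g) = (120 + 3) / 1325 = 123/1325 = 0.0928 → 9.3 cM.

9.3 cM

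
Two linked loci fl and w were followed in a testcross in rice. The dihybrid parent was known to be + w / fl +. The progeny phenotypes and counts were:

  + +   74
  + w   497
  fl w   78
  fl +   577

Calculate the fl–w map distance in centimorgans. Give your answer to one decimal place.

The recombinant classes are + + and fl w: 74 + 78 = 152.
Recombination frequency = 152/1226 = 0.1240 ≈ 12.4%, i.e. 12.4 centimorgans.

12.4 centimorgans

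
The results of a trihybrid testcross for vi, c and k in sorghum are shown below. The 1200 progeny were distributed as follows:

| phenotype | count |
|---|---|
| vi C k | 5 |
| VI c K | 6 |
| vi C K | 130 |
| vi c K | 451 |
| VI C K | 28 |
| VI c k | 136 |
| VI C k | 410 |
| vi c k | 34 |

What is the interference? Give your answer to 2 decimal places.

The two most frequent reciprocal classes, VI C k and vi c K, are the parental types, so the F1 was VI C k / vi c K.
The two rarest classes, vi C k and VI c K, are the double crossovers. Comparing them with the parentals, only the vi allele has switched, so vi is the middle locus and the order is k – vi – c.
k–vi: (62 + 11)/1200 = 0.0608; vi–c: (266 + 11)/1200 = 0.2308.
Expected DCO frequency = 0.0608 × 0.2308 ≈ 0.01403; observed = 11/1200 ≈ 0.00917.
Coefficient of coincidence = 0.00917/0.01403 ≈ 0.65; interference = 1 − 0.65 = 0.35.

0.35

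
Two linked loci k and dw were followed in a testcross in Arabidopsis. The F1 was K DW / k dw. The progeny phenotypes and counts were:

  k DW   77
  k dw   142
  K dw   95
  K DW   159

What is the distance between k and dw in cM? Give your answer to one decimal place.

36.4 cM

The recombinant classes are K dw and k DW: 95 + 77 = 172.
Recombination frequency = 172/473 = 0.3636 ≈ 36.4%, i.e. 36.4 cM.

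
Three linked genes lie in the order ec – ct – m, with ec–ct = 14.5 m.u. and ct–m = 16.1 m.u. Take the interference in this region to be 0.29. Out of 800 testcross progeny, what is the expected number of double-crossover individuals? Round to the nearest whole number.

Map distances give recombination frequencies of 0.145 and 0.161 for the two intervals.
With interference 0.29 (so coincidence = 0.71), expected double-crossover frequency = 0.145 × 0.161 × 0.71 = 0.01657.
Expected number = 0.01657 × 800 = 13.26 ≈ 13.

13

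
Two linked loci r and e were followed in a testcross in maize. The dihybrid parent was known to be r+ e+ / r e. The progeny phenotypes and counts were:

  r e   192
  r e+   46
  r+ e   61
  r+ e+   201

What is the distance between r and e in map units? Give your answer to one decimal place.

The recombinant classes are r+ e and r e+: 61 + 46 = 107.
Recombination frequency = 107/500 = 0.2140 ≈ 21.4%, i.e. 21.4 map units.

21.4 map units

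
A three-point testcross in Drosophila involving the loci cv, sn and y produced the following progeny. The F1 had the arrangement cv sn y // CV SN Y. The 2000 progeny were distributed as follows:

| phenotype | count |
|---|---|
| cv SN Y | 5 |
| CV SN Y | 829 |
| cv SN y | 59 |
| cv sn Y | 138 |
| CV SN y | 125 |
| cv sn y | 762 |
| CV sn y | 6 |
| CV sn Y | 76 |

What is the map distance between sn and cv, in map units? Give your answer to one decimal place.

7.3 map units

The two rarest classes, CV sn y and cv SN Y, are the double crossovers. Comparing them with the parentals, only the cv allele has switched, so cv is the middle locus and the order is y – cv – sn.
Crossovers in the cv–sn interval produce the single-crossover classes cv SN y and CV sn Y (59 + 76 = 135) plus the double crossovers (11).
RF(cv–sn) = (135 + 11) / 2000 = 146/2000 = 0.0730 → 7.3 map units.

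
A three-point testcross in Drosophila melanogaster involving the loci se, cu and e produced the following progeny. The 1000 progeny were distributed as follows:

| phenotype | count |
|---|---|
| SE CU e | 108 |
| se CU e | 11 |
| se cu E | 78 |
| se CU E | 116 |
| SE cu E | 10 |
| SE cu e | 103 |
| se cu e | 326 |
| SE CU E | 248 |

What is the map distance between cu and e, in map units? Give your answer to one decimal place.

20.7 map units

The two most frequent reciprocal classes, SE CU E and se cu e, are the parental types, so the F1 was SE CU E / se cu e.
The two rarest classes, SE cu E and se CU e, are the double crossovers. Comparing them with the parentals, only the cu allele has switched, so cu is the middle locus and the order is se – cu – e.
Crossovers in the cu–e interval produce the single-crossover classes SE CU e and se cu E (108 + 78 = 186) plus the double crossovers (21).
RF(cu–e) = (186 + 21) / 1000 = 207/1000 = 0.2070 → 20.7 map units.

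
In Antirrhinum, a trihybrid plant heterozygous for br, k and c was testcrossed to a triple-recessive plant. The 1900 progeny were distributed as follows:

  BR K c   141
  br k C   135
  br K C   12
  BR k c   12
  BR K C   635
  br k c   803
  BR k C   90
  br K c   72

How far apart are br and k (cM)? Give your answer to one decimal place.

9.8 cM

The two most frequent reciprocal classes, BR K C and br k c, are the parental types, so the F1 was BR K C / br k c.
The two rarest classes, br K C and BR k c, are the double crossovers. Comparing them with the parentals, only the br allele has switched, so br is the middle locus and the order is k – br – c.
Crossovers in the k–br interval produce the single-crossover classes BR k C and br K c (90 + 72 = 162) plus the double crossovers (24).
RF(k–br) = (162 + 24) / 1900 = 186/1900 = 0.0979 → 9.8 cM.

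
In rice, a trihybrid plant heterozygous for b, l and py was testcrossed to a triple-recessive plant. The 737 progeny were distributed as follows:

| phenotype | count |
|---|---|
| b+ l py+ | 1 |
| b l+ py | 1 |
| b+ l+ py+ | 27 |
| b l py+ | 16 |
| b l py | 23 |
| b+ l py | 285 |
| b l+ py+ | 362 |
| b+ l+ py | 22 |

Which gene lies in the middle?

py

The two most frequent reciprocal classes, b l+ py+ and b+ l py, are the parental types, so the F1 was b l+ py+ / b+ l py.
The two rarest classes, b l+ py and b+ l py+, are the double crossovers. Comparing them with the parentals, only the py allele has switched, so py is the middle locus and the order is b – py – l.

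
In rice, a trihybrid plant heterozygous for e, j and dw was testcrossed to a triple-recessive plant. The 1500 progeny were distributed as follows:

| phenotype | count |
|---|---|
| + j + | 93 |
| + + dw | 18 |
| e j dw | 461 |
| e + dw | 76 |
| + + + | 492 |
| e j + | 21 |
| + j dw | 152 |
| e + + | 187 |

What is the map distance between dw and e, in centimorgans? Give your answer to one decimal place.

The two most frequent reciprocal classes, e j dw and + + +, are the parental types, so the F1 was e j dw / + + +.
The two rarest classes, e j + and + + dw, are the double crossovers. Comparing them with the parentals, only the dw allele has switched, so dw is the middle locus and the order is e – dw – j.
Crossovers in the e–dw interval produce the single-crossover classes + j dw and e + + (152 + 187 = 339) plus the double crossovers (39).
RF(e–dw) = (339 + 39) / 1500 = 378/1500 = 0.2520 → 25.2 centimorgans.

25.2 centimorgans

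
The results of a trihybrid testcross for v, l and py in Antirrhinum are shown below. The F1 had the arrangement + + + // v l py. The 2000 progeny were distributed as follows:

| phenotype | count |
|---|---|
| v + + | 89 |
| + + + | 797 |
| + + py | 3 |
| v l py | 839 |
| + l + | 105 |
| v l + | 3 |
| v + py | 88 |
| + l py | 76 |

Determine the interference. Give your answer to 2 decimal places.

The two rarest classes, + + py and v l +, are the double crossovers. Comparing them with the parentals, only the py allele has switched, so py is the middle locus and the order is l – py – v.
l–py: (193 + 6)/2000 = 0.0995; py–v: (165 + 6)/2000 = 0.0855.
Expected DCO frequency = 0.0995 × 0.0855 ≈ 0.00851; observed = 6/2000 ≈ 0.00300.
Coefficient of coincidence = 0.00300/0.00851 ≈ 0.35; interference = 1 − 0.35 = 0.65.

0.65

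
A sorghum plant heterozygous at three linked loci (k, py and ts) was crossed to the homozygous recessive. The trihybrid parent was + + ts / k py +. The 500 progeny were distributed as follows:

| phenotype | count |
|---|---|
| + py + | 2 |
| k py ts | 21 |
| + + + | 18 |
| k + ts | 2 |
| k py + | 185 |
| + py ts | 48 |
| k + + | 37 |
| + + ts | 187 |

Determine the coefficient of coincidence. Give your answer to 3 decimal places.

The two rarest classes, k + ts and + py +, are the double crossovers. Comparing them with the parentals, only the k allele has switched, so k is the middle locus and the order is py – k – ts.
py–k: (85 + 4)/500 = 0.1780; k–ts: (39 + 4)/500 = 0.0860.
Expected DCO frequency = 0.1780 × 0.0860 ≈ 0.01531; observed = 4/500 ≈ 0.00800.
Coefficient of coincidence = 0.00800/0.01531 ≈ 0.523.

0.523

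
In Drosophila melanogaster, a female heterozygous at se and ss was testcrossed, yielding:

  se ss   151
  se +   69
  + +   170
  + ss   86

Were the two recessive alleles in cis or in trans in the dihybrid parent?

The two most frequent classes are + + (170) and se ss (151); these are the parental (non-recombinant) types.
So the F1 carried + + on one chromosome and se ss on the other — the recessive alleles are on the same chromosome (cis / coupling).

cis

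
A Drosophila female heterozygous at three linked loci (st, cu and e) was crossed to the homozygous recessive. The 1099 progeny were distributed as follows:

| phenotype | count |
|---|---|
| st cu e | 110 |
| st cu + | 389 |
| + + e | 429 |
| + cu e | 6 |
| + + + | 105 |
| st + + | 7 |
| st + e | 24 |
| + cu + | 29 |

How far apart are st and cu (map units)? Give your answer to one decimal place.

6.0 map units

The two most frequent reciprocal classes, st cu + and + + e, are the parental types, so the F1 was st cu + / + + e.
The two rarest classes, st + + and + cu e, are the double crossovers. Comparing them with the parentals, only the cu allele has switched, so cu is the middle locus and the order is st – cu – e.
Crossovers in the st–cu interval produce the single-crossover classes + cu + and st + e (29 + 24 = 53) plus the double crossovers (13).
RF(st–cu) = (53 + 13) / 1099 = 66/1099 = 0.0601 → 6.0 map units.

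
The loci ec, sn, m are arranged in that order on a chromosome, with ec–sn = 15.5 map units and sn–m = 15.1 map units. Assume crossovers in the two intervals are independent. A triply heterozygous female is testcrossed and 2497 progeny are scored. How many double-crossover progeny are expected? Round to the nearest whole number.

58

Map distances give recombination frequencies of 0.155 and 0.151 for the two intervals.
With no interference, expected double-crossover frequency = 0.155 × 0.151 = 0.02340.
Expected number = 0.02340 × 2497 = 58.44 ≈ 58.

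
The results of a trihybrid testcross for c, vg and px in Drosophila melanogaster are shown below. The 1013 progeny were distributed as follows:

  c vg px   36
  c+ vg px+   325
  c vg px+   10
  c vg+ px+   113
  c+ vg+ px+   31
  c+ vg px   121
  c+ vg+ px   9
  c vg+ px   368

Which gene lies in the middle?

c

The two most frequent reciprocal classes, c vg+ px and c+ vg px+, are the parental types, so the F1 was c vg+ px / c+ vg px+.
The two rarest classes, c+ vg+ px and c vg px+, are the double crossovers. Comparing them with the parentals, only the c allele has switched, so c is the middle locus and the order is px – c – vg.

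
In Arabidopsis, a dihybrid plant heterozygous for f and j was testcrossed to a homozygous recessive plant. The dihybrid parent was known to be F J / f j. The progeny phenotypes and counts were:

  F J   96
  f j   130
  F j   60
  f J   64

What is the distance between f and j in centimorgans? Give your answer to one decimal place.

35.4 centimorgans

The recombinant classes are F j and f J: 60 + 64 = 124.
Recombination frequency = 124/350 = 0.3543 ≈ 35.4%, i.e. 35.4 centimorgans.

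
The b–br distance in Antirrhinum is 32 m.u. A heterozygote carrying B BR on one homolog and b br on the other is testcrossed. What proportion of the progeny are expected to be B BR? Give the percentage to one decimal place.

34.0%

A map distance of 32 m.u. corresponds to a recombination frequency of 0.320.
The F1 is B BR / b br, so B BR is a parental gamete class with expected frequency (1 − r)/2 = 0.680/2 = 0.3400.
That is 0.3400 = 34.0% of the progeny.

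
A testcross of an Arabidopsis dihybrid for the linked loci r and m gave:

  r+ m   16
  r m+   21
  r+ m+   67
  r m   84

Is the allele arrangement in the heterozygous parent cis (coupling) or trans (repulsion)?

The two most frequent classes are r+ m+ (67) and r m (84); these are the parental (non-recombinant) types.
So the F1 carried r+ m+ on one chromosome and r m on the other — the recessive alleles are on the same chromosome (cis / coupling).

cis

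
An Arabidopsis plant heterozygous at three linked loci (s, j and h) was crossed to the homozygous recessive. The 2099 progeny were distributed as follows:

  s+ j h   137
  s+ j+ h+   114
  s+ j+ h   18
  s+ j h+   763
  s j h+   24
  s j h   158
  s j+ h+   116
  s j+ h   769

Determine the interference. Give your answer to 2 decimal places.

0.05

The two most frequent reciprocal classes, s j+ h and s+ j h+, are the parental types, so the F1 was s j+ h / s+ j h+.
The two rarest classes, s+ j+ h and s j h+, are the double crossovers. Comparing them with the parentals, only the s allele has switched, so s is the middle locus and the order is h – s – j.
h–s: (253 + 42)/2099 = 0.1405; s–j: (272 + 42)/2099 = 0.1496.
Expected DCO frequency = 0.1405 × 0.1496 ≈ 0.02102; observed = 42/2099 ≈ 0.02001.
Coefficient of coincidence = 0.02001/0.02102 ≈ 0.95; interference = 1 − 0.95 = 0.05.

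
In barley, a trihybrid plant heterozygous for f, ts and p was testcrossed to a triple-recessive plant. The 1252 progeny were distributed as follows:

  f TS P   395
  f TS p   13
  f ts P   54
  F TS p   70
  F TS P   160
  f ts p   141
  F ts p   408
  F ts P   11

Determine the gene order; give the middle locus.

p

The two most frequent reciprocal classes, f TS P and F ts p, are the parental types, so the F1 was f TS P / F ts p.
The two rarest classes, f TS p and F ts P, are the double crossovers. Comparing them with the parentals, only the p allele has switched, so p is the middle locus and the order is ts – p – f.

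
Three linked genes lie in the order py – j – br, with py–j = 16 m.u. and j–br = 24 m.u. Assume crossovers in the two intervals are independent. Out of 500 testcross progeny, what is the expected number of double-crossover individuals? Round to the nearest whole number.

Map distances give recombination frequencies of 0.160 and 0.240 for the two intervals.
With no interference, expected double-crossover frequency = 0.160 × 0.240 = 0.03840.
Expected number = 0.03840 × 500 = 19.20 ≈ 19.

19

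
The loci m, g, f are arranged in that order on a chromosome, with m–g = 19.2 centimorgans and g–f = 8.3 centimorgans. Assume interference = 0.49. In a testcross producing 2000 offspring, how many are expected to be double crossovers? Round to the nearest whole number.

Map distances give recombination frequencies of 0.192 and 0.083 for the two intervals.
With interference 0.49 (so coincidence = 0.51), expected double-crossover frequency = 0.192 × 0.083 × 0.51 = 0.00813.
Expected number = 0.00813 × 2000 = 16.25 ≈ 16.

16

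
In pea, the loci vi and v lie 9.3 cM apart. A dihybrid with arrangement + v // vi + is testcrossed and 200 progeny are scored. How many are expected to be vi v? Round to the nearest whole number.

A map distance of 9.3 cM corresponds to a recombination frequency of 0.093.
The F1 is + v / vi +, so vi v is a recombinant gamete class with expected frequency r/2 = 0.093/2 = 0.0465.
Expected number = 0.0465 × 200 = 9.30 ≈ 9.

9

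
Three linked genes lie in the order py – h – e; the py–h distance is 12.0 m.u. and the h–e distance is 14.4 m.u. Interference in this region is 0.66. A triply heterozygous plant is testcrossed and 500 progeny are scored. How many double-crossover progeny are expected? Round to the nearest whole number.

3

Map distances give recombination frequencies of 0.120 and 0.144 for the two intervals.
With interference 0.66 (so coincidence = 0.34), expected double-crossover frequency = 0.120 × 0.144 × 0.34 = 0.00588.
Expected number = 0.00588 × 500 = 2.94 ≈ 3.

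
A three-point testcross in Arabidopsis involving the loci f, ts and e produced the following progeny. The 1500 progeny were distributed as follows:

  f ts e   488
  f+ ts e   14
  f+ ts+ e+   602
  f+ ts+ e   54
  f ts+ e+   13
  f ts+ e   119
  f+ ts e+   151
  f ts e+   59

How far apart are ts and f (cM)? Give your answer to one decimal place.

The two most frequent reciprocal classes, f ts e and f+ ts+ e+, are the parental types, so the F1 was f ts e / f+ ts+ e+.
The two rarest classes, f+ ts e and f ts+ e+, are the double crossovers. Comparing them with the parentals, only the f allele has switched, so f is the middle locus and the order is e – f – ts.
Crossovers in the f–ts interval produce the single-crossover classes f ts+ e and f+ ts e+ (119 + 151 = 270) plus the double crossovers (27).
RF(f–ts) = (270 + 27) / 1500 = 297/1500 = 0.1980 → 19.8 cM.

19.8 cM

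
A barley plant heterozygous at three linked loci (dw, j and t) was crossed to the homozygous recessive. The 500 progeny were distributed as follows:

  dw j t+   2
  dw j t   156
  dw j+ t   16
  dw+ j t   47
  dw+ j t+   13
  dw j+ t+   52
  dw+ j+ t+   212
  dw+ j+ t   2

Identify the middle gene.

t

The two most frequent reciprocal classes, dw j t and dw+ j+ t+, are the parental types, so the F1 was dw j t / dw+ j+ t+.
The two rarest classes, dw j t+ and dw+ j+ t, are the double crossovers. Comparing them with the parentals, only the t allele has switched, so t is the middle locus and the order is dw – t – j.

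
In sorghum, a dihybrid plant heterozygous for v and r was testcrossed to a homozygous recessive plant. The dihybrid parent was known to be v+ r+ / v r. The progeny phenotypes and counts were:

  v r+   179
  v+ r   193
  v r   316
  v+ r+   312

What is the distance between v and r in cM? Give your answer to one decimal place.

37.2 cM

The recombinant classes are v+ r and v r+: 193 + 179 = 372.
Recombination frequency = 372/1000 = 0.3720 ≈ 37.2%, i.e. 37.2 cM.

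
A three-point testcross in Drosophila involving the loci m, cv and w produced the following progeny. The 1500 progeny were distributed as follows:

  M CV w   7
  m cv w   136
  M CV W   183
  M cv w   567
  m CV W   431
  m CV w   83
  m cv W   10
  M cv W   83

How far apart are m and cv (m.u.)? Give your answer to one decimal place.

The two most frequent reciprocal classes, m CV W and M cv w, are the parental types, so the F1 was m CV W / M cv w.
The two rarest classes, m cv W and M CV w, are the double crossovers. Comparing them with the parentals, only the cv allele has switched, so cv is the middle locus and the order is w – cv – m.
Crossovers in the cv–m interval produce the single-crossover classes M CV W and m cv w (183 + 136 = 319) plus the double crossovers (17).
RF(cv–m) = (319 + 17) / 1500 = 336/1500 = 0.2240 → 22.4 m.u.

22.4 m.u.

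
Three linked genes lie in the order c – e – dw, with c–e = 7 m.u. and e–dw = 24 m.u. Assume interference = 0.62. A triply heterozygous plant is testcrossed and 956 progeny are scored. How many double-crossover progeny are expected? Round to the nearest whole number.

6

Map distances give recombination frequencies of 0.070 and 0.240 for the two intervals.
With interference 0.62 (so coincidence = 0.38), expected double-crossover frequency = 0.070 × 0.240 × 0.38 = 0.00638.
Expected number = 0.00638 × 956 = 6.10 ≈ 6.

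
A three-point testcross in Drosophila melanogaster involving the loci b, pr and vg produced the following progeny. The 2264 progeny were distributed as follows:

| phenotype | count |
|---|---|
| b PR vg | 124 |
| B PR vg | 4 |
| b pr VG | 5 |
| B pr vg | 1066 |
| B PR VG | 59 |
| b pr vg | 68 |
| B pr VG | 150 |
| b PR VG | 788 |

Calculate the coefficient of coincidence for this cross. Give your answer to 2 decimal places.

The two most frequent reciprocal classes, b PR VG and B pr vg, are the parental types, so the F1 was b PR VG / B pr vg.
The two rarest classes, b pr VG and B PR vg, are the double crossovers. Comparing them with the parentals, only the pr allele has switched, so pr is the middle locus and the order is vg – pr – b.
vg–pr: (274 + 9)/2264 = 0.1250; pr–b: (127 + 9)/2264 = 0.0601.
Expected DCO frequency = 0.1250 × 0.0601 ≈ 0.00751; observed = 9/2264 ≈ 0.00398.
Coefficient of coincidence = 0.00398/0.00751 ≈ 0.53.

0.53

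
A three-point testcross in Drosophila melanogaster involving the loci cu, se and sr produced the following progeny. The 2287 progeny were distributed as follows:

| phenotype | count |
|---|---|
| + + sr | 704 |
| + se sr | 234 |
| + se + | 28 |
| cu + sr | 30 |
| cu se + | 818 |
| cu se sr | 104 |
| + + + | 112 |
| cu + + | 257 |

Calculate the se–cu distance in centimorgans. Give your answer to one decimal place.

24.0 centimorgans

The two most frequent reciprocal classes, cu se + and + + sr, are the parental types, so the F1 was cu se + / + + sr.
The two rarest classes, + se + and cu + sr, are the double crossovers. Comparing them with the parentals, only the cu allele has switched, so cu is the middle locus and the order is sr – cu – se.
Crossovers in the cu–se interval produce the single-crossover classes cu + + and + se sr (257 + 234 = 491) plus the double crossovers (58).
RF(cu–se) = (491 + 58) / 2287 = 549/2287 = 0.2401 → 24.0 centimorgans.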